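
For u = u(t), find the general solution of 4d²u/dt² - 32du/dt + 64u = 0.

Divide through by 4: u'' - 8u' + 16u = 0.
Characteristic equation r² - 8r + 16 = 0 has discriminant (-8)² - 4·(16) = 0, so r = 4 is a repeated root.
Hence u_h = (C1 + C2*t)*exp(4*t).

u = C1*exp(4*t) + C2*t*exp(4*t)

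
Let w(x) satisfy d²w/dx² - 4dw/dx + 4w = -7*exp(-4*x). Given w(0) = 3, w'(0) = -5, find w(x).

w = -7*exp(-4*x)/36 + 115*exp(2*x)/36 - 73*x*exp(2*x)/6

Characteristic equation r² - 4r + 4 = 0 has discriminant (-4)² - 4·(4) = 0, so r = 2 is a repeated root.
Hence w_h = (C1 + C2*x)*exp(2*x).
Try w_p = A*exp(-4*x). Substituting into the equation and dividing by exp(-4*x) gives A = -7/36, so w_p = -7*exp(-4*x)/36.
General solution: w = -7*exp(-4*x)/36 + C1*exp(2*x) + C2*x*exp(2*x).
Apply the initial conditions: w(0) = -7/36 + C1 = 3 and w'(0) = 7/9 + C2 + 2*C1 = -5. Solving gives C1 = 115/36, C2 = -73/6.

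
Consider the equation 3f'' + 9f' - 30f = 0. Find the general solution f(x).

f = C1*exp(2*x) + C2*exp(-5*x)

Divide through by 3: f'' + 3f' - 10f = 0.
Characteristic equation r² + 3r - 10 = 0 factors as (r - 2)(r + 5) = 0, so r = 2, -5.
Hence f_h = C1*exp(2*x) + C2*exp(-5*x).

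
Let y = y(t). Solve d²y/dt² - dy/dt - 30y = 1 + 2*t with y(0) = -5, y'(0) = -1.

Characteristic equation r² - r - 30 = 0 factors as (r + 5)(r - 6) = 0, so r = -5, 6.
Hence y_h = C1*exp(-5*t) + C2*exp(6*t).
For the particular solution try y_p = A0 + A1*t. Substituting and matching coefficients of each power of t gives A0 = -7/225, A1 = -1/15, so y_p = -7/225 - t/15.
General solution: y = -7/225 - t/15 + C1*exp(-5*t) + C2*exp(6*t).
Apply the initial conditions: y(0) = -7/225 + C1 + C2 = -5 and y'(0) = -1/15 - 5*C1 + 6*C2 = -1. Solving gives C1 = -722/275, C2 = -232/99.

y = -7/225 - 722*exp(-5*t)/275 - 232*exp(6*t)/99 - t/15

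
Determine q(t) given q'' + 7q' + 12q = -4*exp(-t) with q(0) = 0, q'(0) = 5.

Characteristic equation r² + 7r + 12 = 0 factors as (r + 4)(r + 3) = 0, so r = -4, -3.
Hence q_h = C1*exp(-4*t) + C2*exp(-3*t).
Try q_p = A*exp(-t). Substituting into the equation and dividing by exp(-t) gives A = -2/3, so q_p = -2*exp(-t)/3.
General solution: q = -2*exp(-t)/3 + C1*exp(-4*t) + C2*exp(-3*t).
Apply the initial conditions: q(0) = -2/3 + C1 + C2 = 0 and q'(0) = 2/3 - 4*C1 - 3*C2 = 5. Solving gives C1 = -19/3, C2 = 7.

q = 7*exp(-3*t) - 19*exp(-4*t)/3 - 2*exp(-t)/3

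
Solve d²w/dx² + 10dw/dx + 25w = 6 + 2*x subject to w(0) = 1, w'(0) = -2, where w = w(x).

w = 26/125 + 2*x/25 + 99*exp(-5*x)/125 + 47*x*exp(-5*x)/25

Characteristic equation r² + 10r + 25 = 0 has discriminant (10)² - 4·(25) = 0, so r = -5 is a repeated root.
Hence w_h = (C1 + C2*x)*exp(-5*x).
For the particular solution try w_p = A0 + A1*x. Substituting and matching coefficients of each power of x gives A0 = 26/125, A1 = 2/25, so w_p = 26/125 + 2*x/25.
General solution: w = 26/125 + 2*x/25 + C1*exp(-5*x) + C2*x*exp(-5*x).
Apply the initial conditions: w(0) = 26/125 + C1 = 1 and w'(0) = 2/25 + C2 - 5*C1 = -2. Solving gives C1 = 99/125, C2 = 47/25.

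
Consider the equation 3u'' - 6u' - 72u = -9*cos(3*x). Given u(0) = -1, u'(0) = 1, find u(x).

Divide through by 3: u'' - 2u' - 24u = -3*cos(3*x).
Characteristic equation r² - 2r - 24 = 0 factors as (r - 6)(r + 4) = 0, so r = 6, -4.
Hence u_h = C1*exp(6*x) + C2*exp(-4*x).
Try u_p = A*cos(3*x) + B*sin(3*x). Substituting and equating the coefficients of cos(3x) and sin(3x) gives A = 11/125, B = 2/125, so u_p = 2*sin(3*x)/125 + 11*cos(3*x)/125.
General solution: u = 2*sin(3*x)/125 + 11*cos(3*x)/125 + C1*exp(6*x) + C2*exp(-4*x).
Apply the initial conditions: u(0) = 11/125 + C1 + C2 = -1 and u'(0) = 6/125 - 4*C2 + 6*C1 = 1. Solving gives C1 = -17/50, C2 = -187/250.

u = -187*exp(-4*x)/250 - 17*exp(6*x)/50 + 2*sin(3*x)/125 + 11*cos(3*x)/125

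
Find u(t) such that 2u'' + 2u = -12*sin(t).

Divide through by 2: u'' + u = -6*sin(t).
Characteristic equation r² + 1 = 0 has discriminant (0)² - 4·(1) = -4 < 0, so r = ± i.
Hence u_h = C1*cos(t) + C2*sin(t).
Since ±1i are characteristic roots, multiply the trial by t. Try u_p = t*(A*cos(t) + B*sin(t)). Substituting and equating the coefficients of cos(t) and sin(t) gives A = 3, B = 0, so u_p = 3*t*cos(t).

u = C1*cos(t) + C2*sin(t) + 3*t*cos(t)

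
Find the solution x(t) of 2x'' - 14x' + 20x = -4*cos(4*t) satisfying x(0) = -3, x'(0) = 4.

Divide through by 2: x'' - 7x' + 10x = -2*cos(4*t).
Characteristic equation r² - 7r + 10 = 0 factors as (r - 2)(r - 5) = 0, so r = 2, 5.
Hence x_h = C1*exp(2*t) + C2*exp(5*t).
Try x_p = A*cos(4*t) + B*sin(4*t). Substituting and equating the coefficients of cos(4t) and sin(4t) gives A = 3/205, B = 14/205, so x_p = 3*cos(4*t)/205 + 14*sin(4*t)/205.
General solution: x = 3*cos(4*t)/205 + 14*sin(4*t)/205 + C1*exp(2*t) + C2*exp(5*t).
Apply the initial conditions: x(0) = 3/205 + C1 + C2 = -3 and x'(0) = 56/205 + 2*C1 + 5*C2 = 4. Solving gives C1 = -94/15, C2 = 400/123.

x = -94*exp(2*t)/15 + 3*cos(4*t)/205 + 14*sin(4*t)/205 + 400*exp(5*t)/123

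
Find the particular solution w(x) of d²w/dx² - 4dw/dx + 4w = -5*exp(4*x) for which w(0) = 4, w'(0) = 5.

w = -5*exp(4*x)/4 + 21*exp(2*x)/4 - x*exp(2*x)/2

Characteristic equation r² - 4r + 4 = 0 has discriminant (-4)² - 4·(4) = 0, so r = 2 is a repeated root.
Hence w_h = (C1 + C2*x)*exp(2*x).
Try w_p = A*exp(4*x). Substituting into the equation and dividing by exp(4*x) gives A = -5/4, so w_p = -5*exp(4*x)/4.
General solution: w = -5*exp(4*x)/4 + C1*exp(2*x) + C2*x*exp(2*x).
Apply the initial conditions: w(0) = -5/4 + C1 = 4 and w'(0) = -5 + C2 + 2*C1 = 5. Solving gives C1 = 21/4, C2 = -1/2.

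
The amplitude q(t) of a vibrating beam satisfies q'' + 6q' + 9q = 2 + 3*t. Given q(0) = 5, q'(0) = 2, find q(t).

q = 5*exp(-3*t) + t/3 + 50*t*exp(-3*t)/3

Characteristic equation r² + 6r + 9 = 0 has discriminant (6)² - 4·(9) = 0, so r = -3 is a repeated root.
Hence q_h = (C1 + C2*t)*exp(-3*t).
For the particular solution try q_p = A0 + A1*t. Substituting and matching coefficients of each power of t gives A0 = 0, A1 = 1/3, so q_p = t/3.
General solution: q = t/3 + C1*exp(-3*t) + C2*t*exp(-3*t).
Apply the initial conditions: q(0) = C1 = 5 and q'(0) = 1/3 + C2 - 3*C1 = 2. Solving gives C1 = 5, C2 = 50/3.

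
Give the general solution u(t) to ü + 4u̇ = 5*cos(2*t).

u = C2 + sin(2*t)/2 - cos(2*t)/4 + C1*exp(-4*t)

Characteristic equation r² + 4r = 0 factors as (r + 4)r = 0, so r = -4, 0.
Hence u_h = C1*exp(-4*t) + C2.
Try u_p = A*cos(2*t) + B*sin(2*t). Substituting and equating the coefficients of cos(2t) and sin(2t) gives A = -1/4, B = 1/2, so u_p = sin(2*t)/2 - cos(2*t)/4.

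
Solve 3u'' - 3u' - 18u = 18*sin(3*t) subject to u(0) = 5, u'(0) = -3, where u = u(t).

Divide through by 3: u'' - u' - 6u = 6*sin(3*t).
Characteristic equation r² - r - 6 = 0 factors as (r - 3)(r + 2) = 0, so r = 3, -2.
Hence u_h = C1*exp(3*t) + C2*exp(-2*t).
Try u_p = A*cos(3*t) + B*sin(3*t). Substituting and equating the coefficients of cos(3t) and sin(3t) gives A = 1/13, B = -5/13, so u_p = -5*sin(3*t)/13 + cos(3*t)/13.
General solution: u = -5*sin(3*t)/13 + cos(3*t)/13 + C1*exp(3*t) + C2*exp(-2*t).
Apply the initial conditions: u(0) = 1/13 + C1 + C2 = 5 and u'(0) = -15/13 - 2*C2 + 3*C1 = -3. Solving gives C1 = 8/5, C2 = 216/65.

u = -5*sin(3*t)/13 + cos(3*t)/13 + 8*exp(3*t)/5 + 216*exp(-2*t)/65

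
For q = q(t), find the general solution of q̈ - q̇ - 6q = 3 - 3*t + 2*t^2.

q = -77/108 - t**2/3 + 11*t/18 + C1*exp(3*t) + C2*exp(-2*t)

Characteristic equation r² - r - 6 = 0 factors as (r - 3)(r + 2) = 0, so r = 3, -2.
Hence q_h = C1*exp(3*t) + C2*exp(-2*t).
For the particular solution try q_p = A0 + A1*t + A2*t^2. Substituting and matching coefficients of each power of t gives A0 = -77/108, A1 = 11/18, A2 = -1/3, so q_p = -77/108 - t^2/3 + 11*t/18.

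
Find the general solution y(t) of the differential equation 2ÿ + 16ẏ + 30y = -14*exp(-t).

Divide through by 2: y'' + 8y' + 15y = -7*exp(-t).
Characteristic equation r² + 8r + 15 = 0 factors as (r + 3)(r + 5) = 0, so r = -3, -5.
Hence y_h = C1*exp(-3*t) + C2*exp(-5*t).
Try y_p = A*exp(-t). Substituting into the equation and dividing by exp(-t) gives A = -7/8, so y_p = -7*exp(-t)/8.

y = -7*exp(-t)/8 + C1*exp(-3*t) + C2*exp(-5*t)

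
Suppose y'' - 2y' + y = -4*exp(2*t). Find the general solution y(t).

y = -4*exp(2*t) + C1*exp(t) + C2*t*exp(t)

Characteristic equation r² - 2r + 1 = 0 has discriminant (-2)² - 4·(1) = 0, so r = 1 is a repeated root.
Hence y_h = (C1 + C2*t)*exp(t).
Try y_p = A*exp(2*t). Substituting into the equation and dividing by exp(2*t) gives A = -4, so y_p = -4*exp(2*t).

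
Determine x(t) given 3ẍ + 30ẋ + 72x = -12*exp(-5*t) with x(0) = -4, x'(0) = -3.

Divide through by 3: x'' + 10x' + 24x = -4*exp(-5*t).
Characteristic equation r² + 10r + 24 = 0 factors as (r + 4)(r + 6) = 0, so r = -4, -6.
Hence x_h = C1*exp(-4*t) + C2*exp(-6*t).
Try x_p = A*exp(-5*t). Substituting into the equation and dividing by exp(-5*t) gives A = 4, so x_p = 4*exp(-5*t).
General solution: x = 4*exp(-5*t) + C1*exp(-4*t) + C2*exp(-6*t).
Apply the initial conditions: x(0) = 4 + C1 + C2 = -4 and x'(0) = -20 - 6*C2 - 4*C1 = -3. Solving gives C1 = -31/2, C2 = 15/2.

x = 4*exp(-5*t) - 31*exp(-4*t)/2 + 15*exp(-6*t)/2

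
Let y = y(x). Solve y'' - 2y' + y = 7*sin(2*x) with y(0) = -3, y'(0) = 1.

y = -103*exp(x)/25 - 21*sin(2*x)/25 + 28*cos(2*x)/25 + 34*x*exp(x)/5

Characteristic equation r² - 2r + 1 = 0 has discriminant (-2)² - 4·(1) = 0, so r = 1 is a repeated root.
Hence y_h = (C1 + C2*x)*exp(x).
Try y_p = A*cos(2*x) + B*sin(2*x). Substituting and equating the coefficients of cos(2x) and sin(2x) gives A = 28/25, B = -21/25, so y_p = -21*sin(2*x)/25 + 28*cos(2*x)/25.
General solution: y = -21*sin(2*x)/25 + 28*cos(2*x)/25 + C1*exp(x) + C2*x*exp(x).
Apply the initial conditions: y(0) = 28/25 + C1 = -3 and y'(0) = -42/25 + C1 + C2 = 1. Solving gives C1 = -103/25, C2 = 34/5.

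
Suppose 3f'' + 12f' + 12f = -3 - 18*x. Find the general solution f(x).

Divide through by 3: f'' + 4f' + 4f = -1 - 6*x.
Characteristic equation r² + 4r + 4 = 0 has discriminant (4)² - 4·(4) = 0, so r = -2 is a repeated root.
Hence f_h = (C1 + C2*x)*exp(-2*x).
For the particular solution try f_p = A0 + A1*x. Substituting and matching coefficients of each power of x gives A0 = 5/4, A1 = -3/2, so f_p = 5/4 - 3*x/2.

f = 5/4 - 3*x/2 + C1*exp(-2*x) + C2*x*exp(-2*x)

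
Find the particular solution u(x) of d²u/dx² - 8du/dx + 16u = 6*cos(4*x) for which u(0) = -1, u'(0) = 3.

Characteristic equation r² - 8r + 16 = 0 has discriminant (-8)² - 4·(16) = 0, so r = 4 is a repeated root.
Hence u_h = (C1 + C2*x)*exp(4*x).
Try u_p = A*cos(4*x) + B*sin(4*x). Substituting and equating the coefficients of cos(4x) and sin(4x) gives A = 0, B = -3/16, so u_p = -3*sin(4*x)/16.
General solution: u = -3*sin(4*x)/16 + C1*exp(4*x) + C2*x*exp(4*x).
Apply the initial conditions: u(0) = C1 = -1 and u'(0) = -3/4 + C2 + 4*C1 = 3. Solving gives C1 = -1, C2 = 31/4.

u = -exp(4*x) - 3*sin(4*x)/16 + 31*x*exp(4*x)/4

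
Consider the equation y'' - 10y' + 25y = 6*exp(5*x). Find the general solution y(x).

Characteristic equation r² - 10r + 25 = 0 has discriminant (-10)² - 4·(25) = 0, so r = 5 is a repeated root.
Hence y_h = (C1 + C2*x)*exp(5*x).
Since exp(5*x) solves the homogeneous equation (r = 5 is a root of multiplicity 2), multiply the trial by x^2. Try y_p = A*x^2*exp(5*x). Substituting into the equation and dividing by exp(5*x) gives A = 3, so y_p = 3*x^2*exp(5*x).

y = C1*exp(5*x) + 3*x**2*exp(5*x) + C2*x*exp(5*x)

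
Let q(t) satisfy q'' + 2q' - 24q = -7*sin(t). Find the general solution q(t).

Characteristic equation r² + 2r - 24 = 0 factors as (r + 6)(r - 4) = 0, so r = -6, 4.
Hence q_h = C1*exp(-6*t) + C2*exp(4*t).
Try q_p = A*cos(t) + B*sin(t). Substituting and equating the coefficients of cos(t) and sin(t) gives A = 14/629, B = 175/629, so q_p = 14*cos(t)/629 + 175*sin(t)/629.

q = 14*cos(t)/629 + 175*sin(t)/629 + C1*exp(-6*t) + C2*exp(4*t)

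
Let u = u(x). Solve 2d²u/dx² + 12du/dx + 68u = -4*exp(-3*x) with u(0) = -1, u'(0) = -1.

u = -2*exp(-3*x)/25 - 23*cos(5*x)*exp(-3*x)/25 - 4*exp(-3*x)*sin(5*x)/5

Divide through by 2: u'' + 6u' + 34u = -2*exp(-3*x).
Characteristic equation r² + 6r + 34 = 0 has discriminant (6)² - 4·(34) = -100 < 0, so r = -3 ± 5i.
Hence u_h = C1*cos(5*x)*exp(-3*x) + C2*exp(-3*x)*sin(5*x).
Try u_p = A*exp(-3*x). Substituting into the equation and dividing by exp(-3*x) gives A = -2/25, so u_p = -2*exp(-3*x)/25.
General solution: u = -2*exp(-3*x)/25 + C1*cos(5*x)*exp(-3*x) + C2*exp(-3*x)*sin(5*x).
Apply the initial conditions: u(0) = -2/25 + C1 = -1 and u'(0) = 6/25 - 3*C1 + 5*C2 = -1. Solving gives C1 = -23/25, C2 = -4/5.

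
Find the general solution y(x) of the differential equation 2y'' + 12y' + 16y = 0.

y = C1*exp(-4*x) + C2*exp(-2*x)

Divide through by 2: y'' + 6y' + 8y = 0.
Characteristic equation r² + 6r + 8 = 0 factors as (r + 4)(r + 2) = 0, so r = -4, -2.
Hence y_h = C1*exp(-4*x) + C2*exp(-2*x).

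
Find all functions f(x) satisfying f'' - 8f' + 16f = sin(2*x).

Characteristic equation r² - 8r + 16 = 0 has discriminant (-8)² - 4·(16) = 0, so r = 4 is a repeated root.
Hence f_h = (C1 + C2*x)*exp(4*x).
Try f_p = A*cos(2*x) + B*sin(2*x). Substituting and equating the coefficients of cos(2x) and sin(2x) gives A = 1/25, B = 3/100, so f_p = cos(2*x)/25 + 3*sin(2*x)/100.

f = cos(2*x)/25 + 3*sin(2*x)/100 + C1*exp(4*x) + C2*x*exp(4*x)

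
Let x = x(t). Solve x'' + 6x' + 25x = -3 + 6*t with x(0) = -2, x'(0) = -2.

x = -111/625 + 6*t/25 - 4817*exp(-3*t)*sin(4*t)/2500 - 1139*cos(4*t)*exp(-3*t)/625

Characteristic equation r² + 6r + 25 = 0 has discriminant (6)² - 4·(25) = -64 < 0, so r = -3 ± 4i.
Hence x_h = C1*cos(4*t)*exp(-3*t) + C2*exp(-3*t)*sin(4*t).
For the particular solution try x_p = A0 + A1*t. Substituting and matching coefficients of each power of t gives A0 = -111/625, A1 = 6/25, so x_p = -111/625 + 6*t/25.
General solution: x = -111/625 + 6*t/25 + C1*cos(4*t)*exp(-3*t) + C2*exp(-3*t)*sin(4*t).
Apply the initial conditions: x(0) = -111/625 + C1 = -2 and x'(0) = 6/25 - 3*C1 + 4*C2 = -2. Solving gives C1 = -1139/625, C2 = -4817/2500.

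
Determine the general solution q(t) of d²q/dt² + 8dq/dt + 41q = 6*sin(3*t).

Characteristic equation r² + 8r + 41 = 0 has discriminant (8)² - 4·(41) = -100 < 0, so r = -4 ± 5i.
Hence q_h = C1*cos(5*t)*exp(-4*t) + C2*exp(-4*t)*sin(5*t).
Try q_p = A*cos(3*t) + B*sin(3*t). Substituting and equating the coefficients of cos(3t) and sin(3t) gives A = -9/100, B = 3/25, so q_p = -9*cos(3*t)/100 + 3*sin(3*t)/25.

q = -9*cos(3*t)/100 + 3*sin(3*t)/25 + C1*cos(5*t)*exp(-4*t) + C2*exp(-4*t)*sin(5*t)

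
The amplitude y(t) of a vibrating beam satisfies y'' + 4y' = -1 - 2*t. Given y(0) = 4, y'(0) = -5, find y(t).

y = 89/32 - t**2/4 - t/8 + 39*exp(-4*t)/32

Characteristic equation r² + 4r = 0 factors as (r + 4)r = 0, so r = -4, 0.
Hence y_h = C1*exp(-4*t) + C2.
Since 0 is a characteristic root (multiplicity 1), multiply the polynomial trial by t: try y_p = t*(A0 + A1*t). Substituting and matching coefficients of each power of t gives A0 = -1/8, A1 = -1/4, so y_p = -t^2/4 - t/8.
General solution: y = C2 - t^2/4 - t/8 + C1*exp(-4*t).
Apply the initial conditions: y(0) = C1 + C2 = 4 and y'(0) = -1/8 - 4*C1 = -5. Solving gives C1 = 39/32, C2 = 89/32.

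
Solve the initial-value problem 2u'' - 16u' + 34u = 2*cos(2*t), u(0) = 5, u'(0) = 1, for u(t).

Divide through by 2: u'' - 8u' + 17u = cos(2*t).
Characteristic equation r² - 8r + 17 = 0 has discriminant (-8)² - 4·(17) = -4 < 0, so r = 4 ± i.
Hence u_h = C1*cos(t)*exp(4*t) + C2*exp(4*t)*sin(t).
Try u_p = A*cos(2*t) + B*sin(2*t). Substituting and equating the coefficients of cos(2t) and sin(2t) gives A = 13/425, B = -16/425, so u_p = -16*sin(2*t)/425 + 13*cos(2*t)/425.
General solution: u = -16*sin(2*t)/425 + 13*cos(2*t)/425 + C1*cos(t)*exp(4*t) + C2*exp(4*t)*sin(t).
Apply the initial conditions: u(0) = 13/425 + C1 = 5 and u'(0) = -32/425 + C2 + 4*C1 = 1. Solving gives C1 = 2112/425, C2 = -7991/425.

u = -16*sin(2*t)/425 + 13*cos(2*t)/425 - 7991*exp(4*t)*sin(t)/425 + 2112*cos(t)*exp(4*t)/425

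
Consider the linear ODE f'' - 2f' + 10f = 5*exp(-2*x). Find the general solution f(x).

f = 5*exp(-2*x)/18 + C1*cos(3*x)*exp(x) + C2*exp(x)*sin(3*x)

Characteristic equation r² - 2r + 10 = 0 has discriminant (-2)² - 4·(10) = -36 < 0, so r = 1 ± 3i.
Hence f_h = C1*cos(3*x)*exp(x) + C2*exp(x)*sin(3*x).
Try f_p = A*exp(-2*x). Substituting into the equation and dividing by exp(-2*x) gives A = 5/18, so f_p = 5*exp(-2*x)/18.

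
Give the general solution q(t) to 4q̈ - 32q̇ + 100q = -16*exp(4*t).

Divide through by 4: q'' - 8q' + 25q = -4*exp(4*t).
Characteristic equation r² - 8r + 25 = 0 has discriminant (-8)² - 4·(25) = -36 < 0, so r = 4 ± 3i.
Hence q_h = C1*cos(3*t)*exp(4*t) + C2*exp(4*t)*sin(3*t).
Try q_p = A*exp(4*t). Substituting into the equation and dividing by exp(4*t) gives A = -4/9, so q_p = -4*exp(4*t)/9.

q = -4*exp(4*t)/9 + C1*cos(3*t)*exp(4*t) + C2*exp(4*t)*sin(3*t)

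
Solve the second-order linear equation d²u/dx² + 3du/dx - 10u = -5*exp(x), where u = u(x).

u = 5*exp(x)/6 + C1*exp(2*x) + C2*exp(-5*x)

Characteristic equation r² + 3r - 10 = 0 factors as (r - 2)(r + 5) = 0, so r = 2, -5.
Hence u_h = C1*exp(2*x) + C2*exp(-5*x).
Try u_p = A*exp(x). Substituting into the equation and dividing by exp(x) gives A = 5/6, so u_p = 5*exp(x)/6.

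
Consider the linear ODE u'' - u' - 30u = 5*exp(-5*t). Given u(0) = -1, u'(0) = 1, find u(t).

u = -82*exp(-5*t)/121 - 39*exp(6*t)/121 - 5*t*exp(-5*t)/11

Characteristic equation r² - r - 30 = 0 factors as (r - 6)(r + 5) = 0, so r = 6, -5.
Hence u_h = C1*exp(6*t) + C2*exp(-5*t).
Since exp(-5*t) solves the homogeneous equation (r = -5 is a root of multiplicity 1), multiply the trial by t. Try u_p = A*t*exp(-5*t). Substituting into the equation and dividing by exp(-5*t) gives A = -5/11, so u_p = -5*t*exp(-5*t)/11.
General solution: u = C1*exp(6*t) + C2*exp(-5*t) - 5*t*exp(-5*t)/11.
Apply the initial conditions: u(0) = C1 + C2 = -1 and u'(0) = -5/11 - 5*C2 + 6*C1 = 1. Solving gives C1 = -39/121, C2 = -82/121.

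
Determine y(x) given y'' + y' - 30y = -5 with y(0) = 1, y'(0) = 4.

Characteristic equation r² + r - 30 = 0 factors as (r - 5)(r + 6) = 0, so r = 5, -6.
Hence y_h = C1*exp(5*x) + C2*exp(-6*x).
For the particular solution try y_p = A0. Substituting and matching coefficients of each power of x gives A0 = 1/6, so y_p = 1/6.
General solution: y = 1/6 + C1*exp(5*x) + C2*exp(-6*x).
Apply the initial conditions: y(0) = 1/6 + C1 + C2 = 1 and y'(0) = -6*C2 + 5*C1 = 4. Solving gives C1 = 9/11, C2 = 1/66.

y = 1/6 + exp(-6*x)/66 + 9*exp(5*x)/11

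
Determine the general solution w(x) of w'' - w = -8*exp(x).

w = C1*exp(-x) + C2*exp(x) - 4*x*exp(x)

Characteristic equation r² - 1 = 0 factors as (r + 1)(r - 1) = 0, so r = -1, 1.
Hence w_h = C1*exp(-x) + C2*exp(x).
Since exp(x) solves the homogeneous equation (r = 1 is a root of multiplicity 1), multiply the trial by x. Try w_p = A*x*exp(x). Substituting into the equation and dividing by exp(x) gives A = -4, so w_p = -4*x*exp(x).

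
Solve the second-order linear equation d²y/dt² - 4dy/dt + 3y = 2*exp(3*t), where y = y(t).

y = C1*exp(3*t) + C2*exp(t) + t*exp(3*t)

Characteristic equation r² - 4r + 3 = 0 factors as (r - 3)(r - 1) = 0, so r = 3, 1.
Hence y_h = C1*exp(3*t) + C2*exp(t).
Since exp(3*t) solves the homogeneous equation (r = 3 is a root of multiplicity 1), multiply the trial by t. Try y_p = A*t*exp(3*t). Substituting into the equation and dividing by exp(3*t) gives A = 1, so y_p = t*exp(3*t).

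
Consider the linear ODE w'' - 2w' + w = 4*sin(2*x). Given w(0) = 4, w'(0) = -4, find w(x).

Characteristic equation r² - 2r + 1 = 0 has discriminant (-2)² - 4·(1) = 0, so r = 1 is a repeated root.
Hence w_h = (C1 + C2*x)*exp(x).
Try w_p = A*cos(2*x) + B*sin(2*x). Substituting and equating the coefficients of cos(2x) and sin(2x) gives A = 16/25, B = -12/25, so w_p = -12*sin(2*x)/25 + 16*cos(2*x)/25.
General solution: w = -12*sin(2*x)/25 + 16*cos(2*x)/25 + C1*exp(x) + C2*x*exp(x).
Apply the initial conditions: w(0) = 16/25 + C1 = 4 and w'(0) = -24/25 + C1 + C2 = -4. Solving gives C1 = 84/25, C2 = -32/5.

w = -12*sin(2*x)/25 + 16*cos(2*x)/25 + 84*exp(x)/25 - 32*x*exp(x)/5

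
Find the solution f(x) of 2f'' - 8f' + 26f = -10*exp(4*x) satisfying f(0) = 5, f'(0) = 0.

Divide through by 2: f'' - 4f' + 13f = -5*exp(4*x).
Characteristic equation r² - 4r + 13 = 0 has discriminant (-4)² - 4·(13) = -36 < 0, so r = 2 ± 3i.
Hence f_h = C1*cos(3*x)*exp(2*x) + C2*exp(2*x)*sin(3*x).
Try f_p = A*exp(4*x). Substituting into the equation and dividing by exp(4*x) gives A = -5/13, so f_p = -5*exp(4*x)/13.
General solution: f = -5*exp(4*x)/13 + C1*cos(3*x)*exp(2*x) + C2*exp(2*x)*sin(3*x).
Apply the initial conditions: f(0) = -5/13 + C1 = 5 and f'(0) = -20/13 + 2*C1 + 3*C2 = 0. Solving gives C1 = 70/13, C2 = -40/13.

f = -5*exp(4*x)/13 - 40*exp(2*x)*sin(3*x)/13 + 70*cos(3*x)*exp(2*x)/13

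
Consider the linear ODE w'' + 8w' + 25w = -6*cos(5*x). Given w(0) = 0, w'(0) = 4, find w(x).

Characteristic equation r² + 8r + 25 = 0 has discriminant (8)² - 4·(25) = -36 < 0, so r = -4 ± 3i.
Hence w_h = C1*cos(3*x)*exp(-4*x) + C2*exp(-4*x)*sin(3*x).
Try w_p = A*cos(5*x) + B*sin(5*x). Substituting and equating the coefficients of cos(5x) and sin(5x) gives A = 0, B = -3/20, so w_p = -3*sin(5*x)/20.
General solution: w = -3*sin(5*x)/20 + C1*cos(3*x)*exp(-4*x) + C2*exp(-4*x)*sin(3*x).
Apply the initial conditions: w(0) = C1 = 0 and w'(0) = -3/4 - 4*C1 + 3*C2 = 4. Solving gives C1 = 0, C2 = 19/12.

w = -3*sin(5*x)/20 + 19*exp(-4*x)*sin(3*x)/12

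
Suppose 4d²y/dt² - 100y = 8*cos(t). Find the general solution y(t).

Divide through by 4: y'' - 25y = 2*cos(t).
Characteristic equation r² - 25 = 0 factors as (r - 5)(r + 5) = 0, so r = 5, -5.
Hence y_h = C1*exp(5*t) + C2*exp(-5*t).
Try y_p = A*cos(t) + B*sin(t). Substituting and equating the coefficients of cos(t) and sin(t) gives A = -1/13, B = 0, so y_p = -cos(t)/13.

y = -cos(t)/13 + C1*exp(5*t) + C2*exp(-5*t)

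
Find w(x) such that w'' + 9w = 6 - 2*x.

Characteristic equation r² + 9 = 0 has discriminant (0)² - 4·(9) = -36 < 0, so r = ± 3i.
Hence w_h = C1*cos(3*x) + C2*sin(3*x).
For the particular solution try w_p = A0 + A1*x. Substituting and matching coefficients of each power of x gives A0 = 2/3, A1 = -2/9, so w_p = 2/3 - 2*x/9.

w = 2/3 - 2*x/9 + C1*cos(3*x) + C2*sin(3*x)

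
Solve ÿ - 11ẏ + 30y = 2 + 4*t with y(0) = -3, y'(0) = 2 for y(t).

Characteristic equation r² - 11r + 30 = 0 factors as (r - 6)(r - 5) = 0, so r = 6, 5.
Hence y_h = C1*exp(6*t) + C2*exp(5*t).
For the particular solution try y_p = A0 + A1*t. Substituting and matching coefficients of each power of t gives A0 = 26/225, A1 = 2/15, so y_p = 26/225 + 2*t/15.
General solution: y = 26/225 + 2*t/15 + C1*exp(6*t) + C2*exp(5*t).
Apply the initial conditions: y(0) = 26/225 + C1 + C2 = -3 and y'(0) = 2/15 + 5*C2 + 6*C1 = 2. Solving gives C1 = 157/9, C2 = -514/25.

y = 26/225 - 514*exp(5*t)/25 + 2*t/15 + 157*exp(6*t)/9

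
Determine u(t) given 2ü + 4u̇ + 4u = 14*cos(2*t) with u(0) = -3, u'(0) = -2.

u = -7*cos(2*t)/10 + 7*sin(2*t)/5 - 71*exp(-t)*sin(t)/10 - 23*cos(t)*exp(-t)/10

Divide through by 2: u'' + 2u' + 2u = 7*cos(2*t).
Characteristic equation r² + 2r + 2 = 0 has discriminant (2)² - 4·(2) = -4 < 0, so r = -1 ± i.
Hence u_h = C1*cos(t)*exp(-t) + C2*exp(-t)*sin(t).
Try u_p = A*cos(2*t) + B*sin(2*t). Substituting and equating the coefficients of cos(2t) and sin(2t) gives A = -7/10, B = 7/5, so u_p = -7*cos(2*t)/10 + 7*sin(2*t)/5.
General solution: u = -7*cos(2*t)/10 + 7*sin(2*t)/5 + C1*cos(t)*exp(-t) + C2*exp(-t)*sin(t).
Apply the initial conditions: u(0) = -7/10 + C1 = -3 and u'(0) = 14/5 + C2 - C1 = -2. Solving gives C1 = -23/10, C2 = -71/10.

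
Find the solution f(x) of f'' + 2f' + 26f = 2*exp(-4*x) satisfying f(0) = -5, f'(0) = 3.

Characteristic equation r² + 2r + 26 = 0 has discriminant (2)² - 4·(26) = -100 < 0, so r = -1 ± 5i.
Hence f_h = C1*cos(5*x)*exp(-x) + C2*exp(-x)*sin(5*x).
Try f_p = A*exp(-4*x). Substituting into the equation and dividing by exp(-4*x) gives A = 1/17, so f_p = exp(-4*x)/17.
General solution: f = exp(-4*x)/17 + C1*cos(5*x)*exp(-x) + C2*exp(-x)*sin(5*x).
Apply the initial conditions: f(0) = 1/17 + C1 = -5 and f'(0) = -4/17 - C1 + 5*C2 = 3. Solving gives C1 = -86/17, C2 = -31/85.

f = exp(-4*x)/17 - 86*cos(5*x)*exp(-x)/17 - 31*exp(-x)*sin(5*x)/85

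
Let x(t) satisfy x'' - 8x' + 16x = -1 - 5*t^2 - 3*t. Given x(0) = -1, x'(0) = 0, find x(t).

Characteristic equation r² - 8r + 16 = 0 has discriminant (-8)² - 4·(16) = 0, so r = 4 is a repeated root.
Hence x_h = (C1 + C2*t)*exp(4*t).
For the particular solution try x_p = A0 + A1*t + A2*t^2. Substituting and matching coefficients of each power of t gives A0 = -35/128, A1 = -1/2, A2 = -5/16, so x_p = -35/128 - 5*t^2/16 - t/2.
General solution: x = -35/128 - 5*t^2/16 - t/2 + C1*exp(4*t) + C2*t*exp(4*t).
Apply the initial conditions: x(0) = -35/128 + C1 = -1 and x'(0) = -1/2 + C2 + 4*C1 = 0. Solving gives C1 = -93/128, C2 = 109/32.

x = -35/128 - 93*exp(4*t)/128 - 5*t**2/16 - t/2 + 109*t*exp(4*t)/32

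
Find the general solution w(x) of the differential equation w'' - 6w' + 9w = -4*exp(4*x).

Characteristic equation r² - 6r + 9 = 0 has discriminant (-6)² - 4·(9) = 0, so r = 3 is a repeated root.
Hence w_h = (C1 + C2*x)*exp(3*x).
Try w_p = A*exp(4*x). Substituting into the equation and dividing by exp(4*x) gives A = -4, so w_p = -4*exp(4*x).

w = -4*exp(4*x) + C1*exp(3*x) + C2*x*exp(3*x)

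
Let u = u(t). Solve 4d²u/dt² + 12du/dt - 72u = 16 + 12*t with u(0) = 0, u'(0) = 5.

Divide through by 4: u'' + 3u' - 18u = 4 + 3*t.
Characteristic equation r² + 3r - 18 = 0 factors as (r - 3)(r + 6) = 0, so r = 3, -6.
Hence u_h = C1*exp(3*t) + C2*exp(-6*t).
For the particular solution try u_p = A0 + A1*t. Substituting and matching coefficients of each power of t gives A0 = -1/4, A1 = -1/6, so u_p = -1/4 - t/6.
General solution: u = -1/4 - t/6 + C1*exp(3*t) + C2*exp(-6*t).
Apply the initial conditions: u(0) = -1/4 + C1 + C2 = 0 and u'(0) = -1/6 - 6*C2 + 3*C1 = 5. Solving gives C1 = 20/27, C2 = -53/108.

u = -1/4 - 53*exp(-6*t)/108 - t/6 + 20*exp(3*t)/27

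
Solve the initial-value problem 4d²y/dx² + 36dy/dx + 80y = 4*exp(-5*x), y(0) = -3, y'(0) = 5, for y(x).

y = -9*exp(-4*x) + 6*exp(-5*x) - x*exp(-5*x)

Divide through by 4: y'' + 9y' + 20y = exp(-5*x).
Characteristic equation r² + 9r + 20 = 0 factors as (r + 4)(r + 5) = 0, so r = -4, -5.
Hence y_h = C1*exp(-4*x) + C2*exp(-5*x).
Since exp(-5*x) solves the homogeneous equation (r = -5 is a root of multiplicity 1), multiply the trial by x. Try y_p = A*x*exp(-5*x). Substituting into the equation and dividing by exp(-5*x) gives A = -1, so y_p = -x*exp(-5*x).
General solution: y = C1*exp(-4*x) + C2*exp(-5*x) - x*exp(-5*x).
Apply the initial conditions: y(0) = C1 + C2 = -3 and y'(0) = -1 - 5*C2 - 4*C1 = 5. Solving gives C1 = -9, C2 = 6.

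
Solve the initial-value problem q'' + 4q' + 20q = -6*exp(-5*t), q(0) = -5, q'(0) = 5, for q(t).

Characteristic equation r² + 4r + 20 = 0 has discriminant (4)² - 4·(20) = -64 < 0, so r = -2 ± 4i.
Hence q_h = C1*cos(4*t)*exp(-2*t) + C2*exp(-2*t)*sin(4*t).
Try q_p = A*exp(-5*t). Substituting into the equation and dividing by exp(-5*t) gives A = -6/25, so q_p = -6*exp(-5*t)/25.
General solution: q = -6*exp(-5*t)/25 + C1*cos(4*t)*exp(-2*t) + C2*exp(-2*t)*sin(4*t).
Apply the initial conditions: q(0) = -6/25 + C1 = -5 and q'(0) = 6/5 - 2*C1 + 4*C2 = 5. Solving gives C1 = -119/25, C2 = -143/100.

q = -6*exp(-5*t)/25 - 143*exp(-2*t)*sin(4*t)/100 - 119*cos(4*t)*exp(-2*t)/25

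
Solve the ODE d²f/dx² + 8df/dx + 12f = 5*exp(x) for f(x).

f = 5*exp(x)/21 + C1*exp(-2*x) + C2*exp(-6*x)

Characteristic equation r² + 8r + 12 = 0 factors as (r + 2)(r + 6) = 0, so r = -2, -6.
Hence f_h = C1*exp(-2*x) + C2*exp(-6*x).
Try f_p = A*exp(x). Substituting into the equation and dividing by exp(x) gives A = 5/21, so f_p = 5*exp(x)/21.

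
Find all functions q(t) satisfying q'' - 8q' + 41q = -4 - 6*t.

q = -212/1681 - 6*t/41 + C1*cos(5*t)*exp(4*t) + C2*exp(4*t)*sin(5*t)

Characteristic equation r² - 8r + 41 = 0 has discriminant (-8)² - 4·(41) = -100 < 0, so r = 4 ± 5i.
Hence q_h = C1*cos(5*t)*exp(4*t) + C2*exp(4*t)*sin(5*t).
For the particular solution try q_p = A0 + A1*t. Substituting and matching coefficients of each power of t gives A0 = -212/1681, A1 = -6/41, so q_p = -212/1681 - 6*t/41.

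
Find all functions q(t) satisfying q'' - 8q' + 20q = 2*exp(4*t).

q = exp(4*t)/2 + C1*cos(2*t)*exp(4*t) + C2*exp(4*t)*sin(2*t)

Characteristic equation r² - 8r + 20 = 0 has discriminant (-8)² - 4·(20) = -16 < 0, so r = 4 ± 2i.
Hence q_h = C1*cos(2*t)*exp(4*t) + C2*exp(4*t)*sin(2*t).
Try q_p = A*exp(4*t). Substituting into the equation and dividing by exp(4*t) gives A = 1/2, so q_p = exp(4*t)/2.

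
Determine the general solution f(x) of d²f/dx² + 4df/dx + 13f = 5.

Characteristic equation r² + 4r + 13 = 0 has discriminant (4)² - 4·(13) = -36 < 0, so r = -2 ± 3i.
Hence f_h = C1*cos(3*x)*exp(-2*x) + C2*exp(-2*x)*sin(3*x).
For the particular solution try f_p = A0. Substituting and matching coefficients of each power of x gives A0 = 5/13, so f_p = 5/13.

f = 5/13 + C1*cos(3*x)*exp(-2*x) + C2*exp(-2*x)*sin(3*x)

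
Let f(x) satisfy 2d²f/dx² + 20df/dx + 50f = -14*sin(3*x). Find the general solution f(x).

Divide through by 2: f'' + 10f' + 25f = -7*sin(3*x).
Characteristic equation r² + 10r + 25 = 0 has discriminant (10)² - 4·(25) = 0, so r = -5 is a repeated root.
Hence f_h = (C1 + C2*x)*exp(-5*x).
Try f_p = A*cos(3*x) + B*sin(3*x). Substituting and equating the coefficients of cos(3x) and sin(3x) gives A = 105/578, B = -28/289, so f_p = -28*sin(3*x)/289 + 105*cos(3*x)/578.

f = -28*sin(3*x)/289 + 105*cos(3*x)/578 + C1*exp(-5*x) + C2*x*exp(-5*x)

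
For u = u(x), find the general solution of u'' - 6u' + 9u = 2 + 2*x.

Characteristic equation r² - 6r + 9 = 0 has discriminant (-6)² - 4·(9) = 0, so r = 3 is a repeated root.
Hence u_h = (C1 + C2*x)*exp(3*x).
For the particular solution try u_p = A0 + A1*x. Substituting and matching coefficients of each power of x gives A0 = 10/27, A1 = 2/9, so u_p = 10/27 + 2*x/9.

u = 10/27 + 2*x/9 + C1*exp(3*x) + C2*x*exp(3*x)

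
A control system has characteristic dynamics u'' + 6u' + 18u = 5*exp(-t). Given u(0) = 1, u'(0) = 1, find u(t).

Characteristic equation r² + 6r + 18 = 0 has discriminant (6)² - 4·(18) = -36 < 0, so r = -3 ± 3i.
Hence u_h = C1*cos(3*t)*exp(-3*t) + C2*exp(-3*t)*sin(3*t).
Try u_p = A*exp(-t). Substituting into the equation and dividing by exp(-t) gives A = 5/13, so u_p = 5*exp(-t)/13.
General solution: u = 5*exp(-t)/13 + C1*cos(3*t)*exp(-3*t) + C2*exp(-3*t)*sin(3*t).
Apply the initial conditions: u(0) = 5/13 + C1 = 1 and u'(0) = -5/13 - 3*C1 + 3*C2 = 1. Solving gives C1 = 8/13, C2 = 14/13.

u = 5*exp(-t)/13 + 8*cos(3*t)*exp(-3*t)/13 + 14*exp(-3*t)*sin(3*t)/13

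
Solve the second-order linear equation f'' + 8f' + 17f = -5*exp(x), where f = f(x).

Characteristic equation r² + 8r + 17 = 0 has discriminant (8)² - 4·(17) = -4 < 0, so r = -4 ± i.
Hence f_h = C1*cos(x)*exp(-4*x) + C2*exp(-4*x)*sin(x).
Try f_p = A*exp(x). Substituting into the equation and dividing by exp(x) gives A = -5/26, so f_p = -5*exp(x)/26.

f = -5*exp(x)/26 + C1*cos(x)*exp(-4*x) + C2*exp(-4*x)*sin(x)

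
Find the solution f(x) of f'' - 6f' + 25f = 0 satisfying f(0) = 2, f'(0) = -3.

Characteristic equation r² - 6r + 25 = 0 has discriminant (-6)² - 4·(25) = -64 < 0, so r = 3 ± 4i.
Hence f_h = C1*cos(4*x)*exp(3*x) + C2*exp(3*x)*sin(4*x).
Apply the initial conditions: f(0) = C1 = 2 and f'(0) = 3*C1 + 4*C2 = -3. Solving gives C1 = 2, C2 = -9/4.

f = 2*cos(4*x)*exp(3*x) - 9*exp(3*x)*sin(4*x)/4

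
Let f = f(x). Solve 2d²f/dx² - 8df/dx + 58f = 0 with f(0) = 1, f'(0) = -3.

f = cos(5*x)*exp(2*x) - exp(2*x)*sin(5*x)

Divide through by 2: f'' - 4f' + 29f = 0.
Characteristic equation r² - 4r + 29 = 0 has discriminant (-4)² - 4·(29) = -100 < 0, so r = 2 ± 5i.
Hence f_h = C1*cos(5*x)*exp(2*x) + C2*exp(2*x)*sin(5*x).
Apply the initial conditions: f(0) = C1 = 1 and f'(0) = 2*C1 + 5*C2 = -3. Solving gives C1 = 1, C2 = -1.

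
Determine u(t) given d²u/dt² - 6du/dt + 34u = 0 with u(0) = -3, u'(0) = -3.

u = -3*cos(5*t)*exp(3*t) + 6*exp(3*t)*sin(5*t)/5

Characteristic equation r² - 6r + 34 = 0 has discriminant (-6)² - 4·(34) = -100 < 0, so r = 3 ± 5i.
Hence u_h = C1*cos(5*t)*exp(3*t) + C2*exp(3*t)*sin(5*t).
Apply the initial conditions: u(0) = C1 = -3 and u'(0) = 3*C1 + 5*C2 = -3. Solving gives C1 = -3, C2 = 6/5.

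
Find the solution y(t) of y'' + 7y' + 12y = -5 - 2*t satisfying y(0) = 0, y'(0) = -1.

y = -23/72 - t/6 - exp(-4*t)/8 + 4*exp(-3*t)/9

Characteristic equation r² + 7r + 12 = 0 factors as (r + 3)(r + 4) = 0, so r = -3, -4.
Hence y_h = C1*exp(-3*t) + C2*exp(-4*t).
For the particular solution try y_p = A0 + A1*t. Substituting and matching coefficients of each power of t gives A0 = -23/72, A1 = -1/6, so y_p = -23/72 - t/6.
General solution: y = -23/72 - t/6 + C1*exp(-3*t) + C2*exp(-4*t).
Apply the initial conditions: y(0) = -23/72 + C1 + C2 = 0 and y'(0) = -1/6 - 4*C2 - 3*C1 = -1. Solving gives C1 = 4/9, C2 = -1/8.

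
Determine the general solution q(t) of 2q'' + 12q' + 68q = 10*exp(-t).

Divide through by 2: q'' + 6q' + 34q = 5*exp(-t).
Characteristic equation r² + 6r + 34 = 0 has discriminant (6)² - 4·(34) = -100 < 0, so r = -3 ± 5i.
Hence q_h = C1*cos(5*t)*exp(-3*t) + C2*exp(-3*t)*sin(5*t).
Try q_p = A*exp(-t). Substituting into the equation and dividing by exp(-t) gives A = 5/29, so q_p = 5*exp(-t)/29.

q = 5*exp(-t)/29 + C1*cos(5*t)*exp(-3*t) + C2*exp(-3*t)*sin(5*t)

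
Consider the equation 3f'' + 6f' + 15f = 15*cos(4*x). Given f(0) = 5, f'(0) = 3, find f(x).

Divide through by 3: f'' + 2f' + 5f = 5*cos(4*x).
Characteristic equation r² + 2r + 5 = 0 has discriminant (2)² - 4·(5) = -16 < 0, so r = -1 ± 2i.
Hence f_h = C1*cos(2*x)*exp(-x) + C2*exp(-x)*sin(2*x).
Try f_p = A*cos(4*x) + B*sin(4*x). Substituting and equating the coefficients of cos(4x) and sin(4x) gives A = -11/37, B = 8/37, so f_p = -11*cos(4*x)/37 + 8*sin(4*x)/37.
General solution: f = -11*cos(4*x)/37 + 8*sin(4*x)/37 + C1*cos(2*x)*exp(-x) + C2*exp(-x)*sin(2*x).
Apply the initial conditions: f(0) = -11/37 + C1 = 5 and f'(0) = 32/37 - C1 + 2*C2 = 3. Solving gives C1 = 196/37, C2 = 275/74.

f = -11*cos(4*x)/37 + 8*sin(4*x)/37 + 196*cos(2*x)*exp(-x)/37 + 275*exp(-x)*sin(2*x)/74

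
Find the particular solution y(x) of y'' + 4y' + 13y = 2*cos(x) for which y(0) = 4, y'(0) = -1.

y = sin(x)/20 + 3*cos(x)/20 + 77*cos(3*x)*exp(-2*x)/20 + 133*exp(-2*x)*sin(3*x)/60

Characteristic equation r² + 4r + 13 = 0 has discriminant (4)² - 4·(13) = -36 < 0, so r = -2 ± 3i.
Hence y_h = C1*cos(3*x)*exp(-2*x) + C2*exp(-2*x)*sin(3*x).
Try y_p = A*cos(x) + B*sin(x). Substituting and equating the coefficients of cos(x) and sin(x) gives A = 3/20, B = 1/20, so y_p = sin(x)/20 + 3*cos(x)/20.
General solution: y = sin(x)/20 + 3*cos(x)/20 + C1*cos(3*x)*exp(-2*x) + C2*exp(-2*x)*sin(3*x).
Apply the initial conditions: y(0) = 3/20 + C1 = 4 and y'(0) = 1/20 - 2*C1 + 3*C2 = -1. Solving gives C1 = 77/20, C2 = 133/60.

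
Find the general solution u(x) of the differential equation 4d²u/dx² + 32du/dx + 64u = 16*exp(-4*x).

u = C1*exp(-4*x) + 2*x**2*exp(-4*x) + C2*x*exp(-4*x)

Divide through by 4: u'' + 8u' + 16u = 4*exp(-4*x).
Characteristic equation r² + 8r + 16 = 0 has discriminant (8)² - 4·(16) = 0, so r = -4 is a repeated root.
Hence u_h = (C1 + C2*x)*exp(-4*x).
Since exp(-4*x) solves the homogeneous equation (r = -4 is a root of multiplicity 2), multiply the trial by x^2. Try u_p = A*x^2*exp(-4*x). Substituting into the equation and dividing by exp(-4*x) gives A = 2, so u_p = 2*x^2*exp(-4*x).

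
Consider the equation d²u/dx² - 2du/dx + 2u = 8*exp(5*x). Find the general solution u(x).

u = 8*exp(5*x)/17 + C1*cos(x)*exp(x) + C2*exp(x)*sin(x)

Characteristic equation r² - 2r + 2 = 0 has discriminant (-2)² - 4·(2) = -4 < 0, so r = 1 ± i.
Hence u_h = C1*cos(x)*exp(x) + C2*exp(x)*sin(x).
Try u_p = A*exp(5*x). Substituting into the equation and dividing by exp(5*x) gives A = 8/17, so u_p = 8*exp(5*x)/17.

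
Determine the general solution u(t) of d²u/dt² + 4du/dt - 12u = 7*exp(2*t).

Characteristic equation r² + 4r - 12 = 0 factors as (r + 6)(r - 2) = 0, so r = -6, 2.
Hence u_h = C1*exp(-6*t) + C2*exp(2*t).
Since exp(2*t) solves the homogeneous equation (r = 2 is a root of multiplicity 1), multiply the trial by t. Try u_p = A*t*exp(2*t). Substituting into the equation and dividing by exp(2*t) gives A = 7/8, so u_p = 7*t*exp(2*t)/8.

u = C1*exp(-6*t) + C2*exp(2*t) + 7*t*exp(2*t)/8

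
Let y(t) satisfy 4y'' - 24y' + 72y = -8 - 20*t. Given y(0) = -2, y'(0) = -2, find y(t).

Divide through by 4: y'' - 6y' + 18y = -2 - 5*t.
Characteristic equation r² - 6r + 18 = 0 has discriminant (-6)² - 4·(18) = -36 < 0, so r = 3 ± 3i.
Hence y_h = C1*cos(3*t)*exp(3*t) + C2*exp(3*t)*sin(3*t).
For the particular solution try y_p = A0 + A1*t. Substituting and matching coefficients of each power of t gives A0 = -11/54, A1 = -5/18, so y_p = -11/54 - 5*t/18.
General solution: y = -11/54 - 5*t/18 + C1*cos(3*t)*exp(3*t) + C2*exp(3*t)*sin(3*t).
Apply the initial conditions: y(0) = -11/54 + C1 = -2 and y'(0) = -5/18 + 3*C1 + 3*C2 = -2. Solving gives C1 = -97/54, C2 = 11/9.

y = -11/54 - 5*t/18 - 97*cos(3*t)*exp(3*t)/54 + 11*exp(3*t)*sin(3*t)/9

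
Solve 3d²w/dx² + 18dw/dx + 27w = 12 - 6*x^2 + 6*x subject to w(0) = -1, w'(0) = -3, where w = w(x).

Divide through by 3: w'' + 6w' + 9w = 4 - 2*x^2 + 2*x.
Characteristic equation r² + 6r + 9 = 0 has discriminant (6)² - 4·(9) = 0, so r = -3 is a repeated root.
Hence w_h = (C1 + C2*x)*exp(-3*x).
For the particular solution try w_p = A0 + A1*x + A2*x^2. Substituting and matching coefficients of each power of x gives A0 = 4/27, A1 = 14/27, A2 = -2/9, so w_p = 4/27 - 2*x^2/9 + 14*x/27.
General solution: w = 4/27 - 2*x^2/9 + 14*x/27 + C1*exp(-3*x) + C2*x*exp(-3*x).
Apply the initial conditions: w(0) = 4/27 + C1 = -1 and w'(0) = 14/27 + C2 - 3*C1 = -3. Solving gives C1 = -31/27, C2 = -188/27.

w = 4/27 - 31*exp(-3*x)/27 - 2*x**2/9 + 14*x/27 - 188*x*exp(-3*x)/27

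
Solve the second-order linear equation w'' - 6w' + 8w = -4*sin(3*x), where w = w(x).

w = -72*cos(3*x)/325 + 4*sin(3*x)/325 + C1*exp(2*x) + C2*exp(4*x)

Characteristic equation r² - 6r + 8 = 0 factors as (r - 2)(r - 4) = 0, so r = 2, 4.
Hence w_h = C1*exp(2*x) + C2*exp(4*x).
Try w_p = A*cos(3*x) + B*sin(3*x). Substituting and equating the coefficients of cos(3x) and sin(3x) gives A = -72/325, B = 4/325, so w_p = -72*cos(3*x)/325 + 4*sin(3*x)/325.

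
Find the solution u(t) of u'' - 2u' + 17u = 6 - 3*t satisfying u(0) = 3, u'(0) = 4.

u = 96/289 - 3*t/17 + 109*exp(t)*sin(4*t)/289 + 771*cos(4*t)*exp(t)/289

Characteristic equation r² - 2r + 17 = 0 has discriminant (-2)² - 4·(17) = -64 < 0, so r = 1 ± 4i.
Hence u_h = C1*cos(4*t)*exp(t) + C2*exp(t)*sin(4*t).
For the particular solution try u_p = A0 + A1*t. Substituting and matching coefficients of each power of t gives A0 = 96/289, A1 = -3/17, so u_p = 96/289 - 3*t/17.
General solution: u = 96/289 - 3*t/17 + C1*cos(4*t)*exp(t) + C2*exp(t)*sin(4*t).
Apply the initial conditions: u(0) = 96/289 + C1 = 3 and u'(0) = -3/17 + C1 + 4*C2 = 4. Solving gives C1 = 771/289, C2 = 109/289.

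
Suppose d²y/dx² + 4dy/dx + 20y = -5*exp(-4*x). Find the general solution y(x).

Characteristic equation r² + 4r + 20 = 0 has discriminant (4)² - 4·(20) = -64 < 0, so r = -2 ± 4i.
Hence y_h = C1*cos(4*x)*exp(-2*x) + C2*exp(-2*x)*sin(4*x).
Try y_p = A*exp(-4*x). Substituting into the equation and dividing by exp(-4*x) gives A = -1/4, so y_p = -exp(-4*x)/4.

y = -exp(-4*x)/4 + C1*cos(4*x)*exp(-2*x) + C2*exp(-2*x)*sin(4*x)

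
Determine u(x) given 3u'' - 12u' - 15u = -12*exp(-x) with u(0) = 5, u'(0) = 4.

Divide through by 3: u'' - 4u' - 5u = -4*exp(-x).
Characteristic equation r² - 4r - 5 = 0 factors as (r + 1)(r - 5) = 0, so r = -1, 5.
Hence u_h = C1*exp(-x) + C2*exp(5*x).
Since exp(-x) solves the homogeneous equation (r = -1 is a root of multiplicity 1), multiply the trial by x. Try u_p = A*x*exp(-x). Substituting into the equation and dividing by exp(-x) gives A = 2/3, so u_p = 2*x*exp(-x)/3.
General solution: u = C1*exp(-x) + C2*exp(5*x) + 2*x*exp(-x)/3.
Apply the initial conditions: u(0) = C1 + C2 = 5 and u'(0) = 2/3 - C1 + 5*C2 = 4. Solving gives C1 = 65/18, C2 = 25/18.

u = 25*exp(5*x)/18 + 65*exp(-x)/18 + 2*x*exp(-x)/3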